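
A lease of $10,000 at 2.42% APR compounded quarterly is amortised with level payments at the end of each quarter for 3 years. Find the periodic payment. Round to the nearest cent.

$866.47

With 4 periods per year: i = 0.00605, n = 12.
Annuity-PV factor = 11.541127; PMT = 10000 / 11.541127 = 866.4665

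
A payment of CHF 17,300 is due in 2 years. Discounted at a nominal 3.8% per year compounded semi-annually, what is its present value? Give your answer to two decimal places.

i = 0.038/2 = 0.019 per half-year; n = 2·2 = 4.
PV = 17,300 / (1 + 0.019)^4 = 17,300 / 1.078194 = 16,045.3564

CHF 16,045.36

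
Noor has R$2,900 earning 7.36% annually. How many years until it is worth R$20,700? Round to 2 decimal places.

(1+i)^n = 20700/2900 = 7.13793, so n = ln 7.13793 / ln 1.0736 = 27.6752 years

27.68 years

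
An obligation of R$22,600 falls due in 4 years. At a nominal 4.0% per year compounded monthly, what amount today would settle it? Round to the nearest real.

Periodic rate i = 0.04/12 = 0.00333333; n = 4 × 12 = 48 periods.
PV = FV·(1+i)^(−n) = 22,600 × 0.852371 = 19,263.5745

R$19,264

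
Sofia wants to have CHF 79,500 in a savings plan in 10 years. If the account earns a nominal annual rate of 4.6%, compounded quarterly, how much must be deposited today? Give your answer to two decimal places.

CHF 50,318.96

i = 0.046/4 = 0.0115 per quarter; n = 10·4 = 40.
PV = 79,500 / (1 + 0.0115)^40 = 79,500 / 1.579921 = 50,318.9586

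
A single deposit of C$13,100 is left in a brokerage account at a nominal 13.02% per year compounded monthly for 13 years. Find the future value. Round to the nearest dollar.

Periodic rate i = 0.1302/12 = 0.01085; n = 13 × 12 = 156 periods.
FV = PV·(1+i)^n = 13,100 × 5.384280 = 70,534.0632

C$70,534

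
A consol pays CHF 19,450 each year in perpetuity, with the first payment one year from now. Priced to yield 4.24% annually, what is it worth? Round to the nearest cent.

PV = C/r = 19450/0.0424 = 458,726.4151

CHF 458,726.42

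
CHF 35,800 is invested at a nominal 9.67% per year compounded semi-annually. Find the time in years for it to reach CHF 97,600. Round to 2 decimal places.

10.62 years

Periodic rate i = 0.0967/2 = 0.04835.
(1+i)^n = 97600/35800 = 2.72626, so n = ln 2.72626 / ln 1.04835 = 21.2406 half-years
= 21.2406/2 years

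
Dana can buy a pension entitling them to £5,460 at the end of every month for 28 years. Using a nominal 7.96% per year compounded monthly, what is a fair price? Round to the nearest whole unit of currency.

With 12 periods per year: i = 0.00663333, n = 336.
Annuity factor a(336|0.00663333) = 134.404102; PV = 5460 × 134.404102 = 733,846.3993

£733,846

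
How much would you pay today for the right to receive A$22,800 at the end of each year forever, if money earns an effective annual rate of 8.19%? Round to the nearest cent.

A$278,388.28

PV = C/r = 22800/0.0819 = 278,388.2784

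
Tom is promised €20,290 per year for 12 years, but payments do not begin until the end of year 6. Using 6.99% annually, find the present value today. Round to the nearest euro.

€115,018

PV at t=5 (ordinary 12-year annuity): 20290 × a(12|0.0699) = 20290 × 7.946921 = 161,243.0279
Discount back 5 years: 161,243.0279 × (1+0.0699)^(−5) = 161,243.0279 × 0.713319 = 115,017.7870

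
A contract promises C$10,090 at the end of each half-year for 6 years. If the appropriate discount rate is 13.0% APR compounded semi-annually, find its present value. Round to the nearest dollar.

C$82,322

i = 0.13/2 = 0.065 per half-year; n = 6·2 = 12.
PV = 10090 × [1 − (1+0.065)^(−12)] / 0.065 = 10090 × 8.158725 = 82,321.5384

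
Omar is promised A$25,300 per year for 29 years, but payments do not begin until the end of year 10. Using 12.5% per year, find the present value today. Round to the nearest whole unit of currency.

A$67,816

PV at t=9 (ordinary 29-year annuity): 25300 × a(29|0.125) = 25300 × 7.737175 = 195,750.5250
PV₀ = 195,750.5250 / (1+0.125)^9 = 195,750.5250 / 2.886508 = 67,815.6976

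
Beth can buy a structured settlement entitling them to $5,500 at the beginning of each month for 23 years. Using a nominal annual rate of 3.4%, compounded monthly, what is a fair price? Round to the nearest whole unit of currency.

With 12 periods per year: i = 0.00283333, n = 276.
PV = 5500 × [1 − (1+0.00283333)^(−276)] / 0.00283333 × (1+i) = 5500 × 191.837440 = 1,055,105.9222
Payments are at the start of each period, so multiply by (1+i).

$1,055,106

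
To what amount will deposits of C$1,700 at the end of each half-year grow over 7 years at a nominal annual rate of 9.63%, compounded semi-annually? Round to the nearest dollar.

C$32,893

With 2 periods per year: i = 0.04815, n = 14.
Accumulation factor s(14|0.04815) = 19.348882; FV = 1700 × 19.348882 = 32,893.0998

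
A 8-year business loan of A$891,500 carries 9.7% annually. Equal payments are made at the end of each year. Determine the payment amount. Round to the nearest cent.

PMT = 891500 / ( [1 − (1+0.097)^(−8)] / 0.097 ) = 891500 / 5.393693 = 165,285.6414

A$165,285.64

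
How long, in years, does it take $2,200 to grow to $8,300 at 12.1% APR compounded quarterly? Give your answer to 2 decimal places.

11.14 years

Periodic rate i = 0.121/4 = 0.03025.
(1+i)^n = 8300/2200 = 3.77273, so n = ln 3.77273 / ln 1.03025 = 44.5548 quarters
= 44.5548/4 years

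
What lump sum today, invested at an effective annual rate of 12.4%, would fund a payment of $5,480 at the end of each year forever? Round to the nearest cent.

$44,193.55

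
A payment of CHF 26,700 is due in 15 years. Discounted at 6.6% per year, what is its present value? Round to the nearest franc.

PV = FV·(1+i)^(−n) = 26,700 × 0.383391 = 10,236.5401

CHF 10,237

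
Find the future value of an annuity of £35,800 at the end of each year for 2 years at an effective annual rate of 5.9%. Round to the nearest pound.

£73,712

Accumulation factor s(2|0.059) = 2.059000; FV = 35800 × 2.059000 = 73,712.2000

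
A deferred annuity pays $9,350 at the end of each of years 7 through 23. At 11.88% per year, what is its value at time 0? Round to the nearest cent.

PV at t=6 (ordinary 17-year annuity): 9350 × a(17|0.1188) = 9350 × 7.168999 = 67,030.1418
Discount back 6 years: 67,030.1418 × (1+0.1188)^(−6) = 67,030.1418 × 0.509900 = 34,178.6884

$34,178.69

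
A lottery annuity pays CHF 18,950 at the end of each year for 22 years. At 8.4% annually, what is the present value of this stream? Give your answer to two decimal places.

Annuity factor a(22|0.084) = 9.886040; PV = 18950 × 9.886040 = 187,340.4571

CHF 187,340.46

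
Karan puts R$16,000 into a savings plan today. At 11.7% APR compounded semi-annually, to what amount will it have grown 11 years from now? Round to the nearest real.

R$55,888

i = 0.117/2 = 0.0585 per half-year; n = 11·2 = 22.
16,000 × (1+0.0585)^22 = 16,000 × 3.493003 = 55,888.0497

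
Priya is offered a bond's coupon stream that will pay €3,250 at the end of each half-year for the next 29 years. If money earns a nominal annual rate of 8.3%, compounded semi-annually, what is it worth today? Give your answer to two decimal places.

With 2 periods per year: i = 0.0415, n = 58.
PV = 3250 × [1 − (1+0.0415)^(−58)] / 0.0415 = 3250 × 21.817545 = 70,907.0203

€70,907.02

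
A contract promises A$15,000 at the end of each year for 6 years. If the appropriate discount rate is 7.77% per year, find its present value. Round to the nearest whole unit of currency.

PV = 15000 × [1 − (1+0.0777)^(−6)] / 0.0777 = 15000 × 4.655313 = 69,829.6998

A$69,830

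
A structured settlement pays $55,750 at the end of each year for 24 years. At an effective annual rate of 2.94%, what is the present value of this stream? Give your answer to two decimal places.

$950,287.97

PV = PMT · [1 − (1+i)^(−n)] / i = 55750 · 17.045524 = 950,287.9725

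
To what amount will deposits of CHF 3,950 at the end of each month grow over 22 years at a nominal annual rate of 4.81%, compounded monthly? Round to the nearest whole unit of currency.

CHF 1,847,804

With 12 periods per year: i = 0.00400833, n = 264.
Accumulation factor s(264|0.00400833) = 467.798540; FV = 3950 × 467.798540 = 1,847,804.2331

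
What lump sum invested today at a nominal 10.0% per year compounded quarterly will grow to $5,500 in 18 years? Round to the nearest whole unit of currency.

$929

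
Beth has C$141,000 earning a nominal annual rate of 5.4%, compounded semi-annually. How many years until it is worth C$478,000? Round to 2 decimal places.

22.91 years

Periodic rate i = 0.054/2 = 0.027.
n = ln(478000/141000) / ln(1+0.027) = ln(3.39007) / 0.026642 = 45.8244 half-years
= 45.8244/2 years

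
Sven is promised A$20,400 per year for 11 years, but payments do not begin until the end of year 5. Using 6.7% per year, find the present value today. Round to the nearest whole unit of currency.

A$119,804

PV at t=4 (ordinary 11-year annuity): 20400 × a(11|0.067) = 20400 × 7.612019 = 155,285.1945
Discount back 4 years: 155,285.1945 × (1+0.067)^(−4) = 155,285.1945 × 0.771511 = 119,804.2908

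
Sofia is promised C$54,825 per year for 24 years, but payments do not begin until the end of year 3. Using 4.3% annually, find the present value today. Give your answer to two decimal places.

C$745,342.06

Value one period before first payment (t=2): 54825 × [1 − (1+0.043)^(−24)] / 0.043 = 54825 × 14.789232 = 810,819.6170
Discount back 2 years: 810,819.6170 × (1+0.043)^(−2) = 810,819.6170 × 0.919245 = 745,342.0622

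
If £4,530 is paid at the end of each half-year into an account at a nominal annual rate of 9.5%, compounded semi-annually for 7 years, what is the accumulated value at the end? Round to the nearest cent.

£87,256.92

With 2 periods per year: i = 0.0475, n = 14.
Accumulation factor s(14|0.0475) = 19.262013; FV = 4530 × 19.262013 = 87,256.9180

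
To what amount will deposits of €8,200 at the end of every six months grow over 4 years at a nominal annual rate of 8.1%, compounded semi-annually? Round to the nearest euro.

With 2 periods per year: i = 0.0405, n = 8.
FV = PMT · [(1+i)^n − 1] / i = 8200 · 9.230658 = 75,691.3944

€75,691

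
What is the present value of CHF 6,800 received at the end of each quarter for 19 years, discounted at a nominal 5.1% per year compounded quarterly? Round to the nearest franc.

With 4 periods per year: i = 0.01275, n = 76.
Annuity factor a(76|0.01275) = 48.486762; PV = 6800 × 48.486762 = 329,709.9792

CHF 329,710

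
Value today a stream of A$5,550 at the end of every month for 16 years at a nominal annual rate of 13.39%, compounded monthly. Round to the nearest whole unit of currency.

Periodic rate i = 0.1339/12 = 0.0111583; n = 16 × 12 = 192 periods.
PV = PMT · [1 − (1+i)^(−n)] / i = 5550 · 78.974725 = 438,309.7261

A$438,310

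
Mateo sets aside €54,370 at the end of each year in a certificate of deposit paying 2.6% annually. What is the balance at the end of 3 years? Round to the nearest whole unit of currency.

€167,388

FV = PMT · [(1+i)^n − 1] / i = 54370 · 3.078676 = 167,387.6141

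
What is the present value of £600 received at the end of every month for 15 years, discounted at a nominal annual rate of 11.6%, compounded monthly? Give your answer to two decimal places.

£51,083.18

Periodic rate i = 0.116/12 = 0.00966667; n = 15 × 12 = 180 periods.
PV = 600 × [1 − (1+0.00966667)^(−180)] / 0.00966667 = 600 × 85.138632 = 51,083.1790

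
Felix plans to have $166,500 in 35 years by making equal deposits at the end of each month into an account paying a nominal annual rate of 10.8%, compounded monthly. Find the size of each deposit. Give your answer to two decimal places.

With 12 periods per year: i = 0.009, n = 420.
PMT = 166500 / ( [(1+0.009)^420 − 1] / 0.009 ) = 166500 / 4675.711238 = 35.6096

$35.61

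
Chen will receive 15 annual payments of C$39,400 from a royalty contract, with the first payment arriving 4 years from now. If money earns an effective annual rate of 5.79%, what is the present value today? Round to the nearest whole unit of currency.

C$327,689

Value one period before first payment (t=3): 39400 × [1 − (1+0.0579)^(−15)] / 0.0579 = 39400 × 9.846914 = 387,968.4174
PV₀ = 387,968.4174 / (1+0.0579)^3 = 387,968.4174 / 1.183951 = 327,689.4971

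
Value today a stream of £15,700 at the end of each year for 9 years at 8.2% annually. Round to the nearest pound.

Annuity factor a(9|0.082) = 6.195266; PV = 15700 × 6.195266 = 97,265.6812

£97,266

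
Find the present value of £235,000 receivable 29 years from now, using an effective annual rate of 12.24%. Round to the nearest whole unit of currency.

£8,256

PV = 235,000 / (1 + 0.1224)^29 = 235,000 / 28.463092 = 8,256.3060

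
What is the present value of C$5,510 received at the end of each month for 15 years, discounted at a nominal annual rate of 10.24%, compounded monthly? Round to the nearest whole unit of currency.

i = 0.1024/12 = 0.00853333 per month; n = 15·12 = 180.
PV = 5510 × [1 − (1+0.00853333)^(−180)] / 0.00853333 = 5510 × 91.799115 = 505,813.1258

C$505,813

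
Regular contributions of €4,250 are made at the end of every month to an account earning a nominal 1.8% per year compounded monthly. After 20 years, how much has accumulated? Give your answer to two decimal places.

€1,226,671.42

i = 0.018/12 = 0.0015 per month; n = 20·12 = 240.
FV = 4250 × [(1+0.0015)^240 − 1] / 0.0015 = 4250 × 288.628570 = 1,226,671.4206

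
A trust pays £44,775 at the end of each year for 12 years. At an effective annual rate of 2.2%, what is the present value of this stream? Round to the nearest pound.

Annuity factor a(12|0.022) = 10.446604; PV = 44775 × 10.446604 = 467,746.7101

£467,747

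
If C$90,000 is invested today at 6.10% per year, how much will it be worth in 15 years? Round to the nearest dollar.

FV = PV·(1+i)^n = 90,000 × 2.430697 = 218,762.6965

C$218,763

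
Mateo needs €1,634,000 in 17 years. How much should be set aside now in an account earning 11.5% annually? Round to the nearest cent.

PV = FV·(1+i)^(−n) = 1,634,000 × 0.157155 = 256,790.7092

€256,790.71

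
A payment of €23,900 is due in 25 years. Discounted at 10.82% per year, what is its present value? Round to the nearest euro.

PV = FV·(1+i)^(−n) = 23,900 × 0.076656 = 1,832.0792

€1,832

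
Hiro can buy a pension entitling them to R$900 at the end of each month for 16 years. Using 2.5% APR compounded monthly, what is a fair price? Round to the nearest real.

i = 0.025/12 = 0.00208333 per month; n = 16·12 = 192.
Annuity factor a(192|0.00208333) = 158.112472; PV = 900 × 158.112472 = 142,301.2248

R$142,301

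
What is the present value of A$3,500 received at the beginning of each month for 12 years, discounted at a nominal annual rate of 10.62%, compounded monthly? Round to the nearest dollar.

A$286,799

With 12 periods per year: i = 0.00885, n = 144.
Annuity factor a(144|0.00885) × (1+i) = 81.942495; PV = 3500 × 81.942495 = 286,798.7339
(Beginning-of-period payments → annuity-due factor ×(1+i).)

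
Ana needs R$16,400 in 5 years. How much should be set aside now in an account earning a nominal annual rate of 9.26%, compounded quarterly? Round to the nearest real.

R$10,377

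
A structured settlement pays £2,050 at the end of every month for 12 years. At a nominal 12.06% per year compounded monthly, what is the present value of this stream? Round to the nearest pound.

£155,650

Periodic rate i = 0.1206/12 = 0.01005; n = 12 × 12 = 144 periods.
PV = PMT · [1 − (1+i)^(−n)] / i = 2050 · 75.927025 = 155,650.4005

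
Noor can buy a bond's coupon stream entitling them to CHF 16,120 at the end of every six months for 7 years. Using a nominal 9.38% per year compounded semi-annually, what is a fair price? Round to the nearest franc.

i = 0.0938/2 = 0.0469 per half-year; n = 7·2 = 14.
PV = PMT · [1 − (1+i)^(−n)] / i = 16120 · 10.097788 = 162,776.3492

CHF 162,776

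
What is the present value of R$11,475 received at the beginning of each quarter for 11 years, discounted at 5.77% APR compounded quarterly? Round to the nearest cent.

R$377,255.14

i = 0.0577/4 = 0.014425 per quarter; n = 11·4 = 44.
Annuity factor a(44|0.014425) × (1+i) = 32.876265; PV = 11475 × 32.876265 = 377,255.1393
(annuity-due: payments at period start, so ×(1+i).)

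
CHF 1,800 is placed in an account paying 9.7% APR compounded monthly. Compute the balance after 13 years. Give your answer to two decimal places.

CHF 6,319.99

With 12 periods per year: i = 0.00808333, n = 156.
FV = PV·(1+i)^n = 1,800 × 3.511105 = 6,319.9887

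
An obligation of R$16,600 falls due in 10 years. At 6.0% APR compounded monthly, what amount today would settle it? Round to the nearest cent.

Periodic rate i = 0.06/12 = 0.005; n = 10 × 12 = 120 periods.
PV = 16,600 / (1 + 0.005)^120 = 16,600 / 1.819397 = 9,123.9034

R$9,123.90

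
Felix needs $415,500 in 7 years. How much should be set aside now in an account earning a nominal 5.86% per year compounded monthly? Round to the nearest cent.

With 12 periods per year: i = 0.00488333, n = 84.
Discount factor = (1+0.00488333)^(−84) = 0.664180; PV = 415,500 × 0.664180 = 275,966.9017

$275,966.90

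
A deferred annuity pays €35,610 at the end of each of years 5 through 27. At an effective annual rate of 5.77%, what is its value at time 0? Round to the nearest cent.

€357,403.68

Value one period before first payment (t=4): 35610 × [1 − (1+0.0577)^(−23)] / 0.0577 = 35610 × 12.561372 = 447,310.4463
PV₀ = 447,310.4463 / (1+0.0577)^4 = 447,310.4463 / 1.251555 = 357,403.6828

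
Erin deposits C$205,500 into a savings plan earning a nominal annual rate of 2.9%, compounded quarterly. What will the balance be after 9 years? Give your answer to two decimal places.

Periodic rate i = 0.029/4 = 0.00725; n = 9 × 4 = 36 periods.
FV = PV·(1+i)^n = 205,500 × 1.297006 = 266,534.7042

C$266,534.70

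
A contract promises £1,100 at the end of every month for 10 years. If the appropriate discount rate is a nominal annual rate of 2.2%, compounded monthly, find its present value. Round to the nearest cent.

With 12 periods per year: i = 0.00183333, n = 120.
PV = 1100 × [1 − (1+0.00183333)^(−120)] / 0.00183333 = 1100 × 107.628841 = 118,391.7252

£118,391.73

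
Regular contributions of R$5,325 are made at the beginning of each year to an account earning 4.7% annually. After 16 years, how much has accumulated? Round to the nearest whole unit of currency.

R$128,729

FV = 5325 × [(1+0.047)^16 − 1] / 0.047 × (1+i) = 5325 × 24.174475 = 128,729.0801
(annuity-due: payments at period start, so ×(1+i).)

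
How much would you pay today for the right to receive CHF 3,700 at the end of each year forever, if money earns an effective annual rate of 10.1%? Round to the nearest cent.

PV = PMT / i = 3700 / 0.101 = 36,633.6634

CHF 36,633.66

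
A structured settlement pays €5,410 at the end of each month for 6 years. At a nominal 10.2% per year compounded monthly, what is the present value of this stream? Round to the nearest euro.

i = 0.102/12 = 0.0085 per month; n = 6·12 = 72.
Annuity factor a(72|0.0085) = 53.685934; PV = 5410 × 53.685934 = 290,440.9044

€290,441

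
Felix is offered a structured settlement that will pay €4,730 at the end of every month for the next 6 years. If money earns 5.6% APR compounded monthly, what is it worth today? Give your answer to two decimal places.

€288,683.54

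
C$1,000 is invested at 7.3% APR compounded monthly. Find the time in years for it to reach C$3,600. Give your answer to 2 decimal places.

Periodic rate i = 0.073/12 = 0.00608333.
(1+i)^n = 3600/1000 = 3.60000, so n = ln 3.60000 / ln 1.00608 = 211.2043 months
= 211.2043/12 years

17.60 years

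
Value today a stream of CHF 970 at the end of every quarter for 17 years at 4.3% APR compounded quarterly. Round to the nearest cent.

CHF 46,622.34

i = 0.043/4 = 0.01075 per quarter; n = 17·4 = 68.
PV = PMT · [1 − (1+i)^(−n)] / i = 970 · 48.064267 = 46,622.3389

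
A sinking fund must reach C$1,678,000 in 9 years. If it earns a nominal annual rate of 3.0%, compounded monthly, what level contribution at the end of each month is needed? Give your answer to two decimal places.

Periodic rate i = 0.03/12 = 0.0025; n = 9 × 12 = 108 periods.
PMT = 1.678e+06 / ( [(1+0.0025)^108 − 1] / 0.0025 ) = 1.678e+06 / 123.809259 = 13,553.1059

C$13,553.11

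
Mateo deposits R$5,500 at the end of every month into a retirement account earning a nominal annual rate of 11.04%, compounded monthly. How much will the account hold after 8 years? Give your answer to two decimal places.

Periodic rate i = 0.1104/12 = 0.0092; n = 8 × 12 = 96 periods.
FV = PMT · [(1+i)^n − 1] / i = 5500 · 153.139161 = 842,265.3875

R$842,265.39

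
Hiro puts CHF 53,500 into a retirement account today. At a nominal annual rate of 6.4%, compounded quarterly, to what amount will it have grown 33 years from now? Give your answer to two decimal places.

Periodic rate i = 0.064/4 = 0.016; n = 33 × 4 = 132 periods.
FV = 53,500 × (1 + 0.016)^132 = 434,833.7363

CHF 434,833.74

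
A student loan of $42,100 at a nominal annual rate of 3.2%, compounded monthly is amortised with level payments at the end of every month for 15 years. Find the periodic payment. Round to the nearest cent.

Periodic rate i = 0.032/12 = 0.00266667; n = 15 × 12 = 180 periods.
Annuity-PV factor = 142.807936; PMT = 42100 / 142.807936 = 294.8015

$294.80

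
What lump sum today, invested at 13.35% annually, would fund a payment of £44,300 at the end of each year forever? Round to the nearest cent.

PV = PMT / i = 44300 / 0.1335 = 331,835.2060

£331,835.21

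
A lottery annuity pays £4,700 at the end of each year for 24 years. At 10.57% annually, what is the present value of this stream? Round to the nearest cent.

PV = 4700 × [1 − (1+0.1057)^(−24)] / 0.1057 = 4700 × 8.612281 = 40,477.7227

£40,477.72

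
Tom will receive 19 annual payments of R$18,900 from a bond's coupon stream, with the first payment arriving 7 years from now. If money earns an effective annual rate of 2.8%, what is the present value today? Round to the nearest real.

R$233,497

Value one period before first payment (t=6): 18900 × [1 − (1+0.028)^(−19)] / 0.028 = 18900 × 14.580719 = 275,575.5974
PV₀ = 275,575.5974 / (1+0.028)^6 = 275,575.5974 / 1.180208 = 233,497.4111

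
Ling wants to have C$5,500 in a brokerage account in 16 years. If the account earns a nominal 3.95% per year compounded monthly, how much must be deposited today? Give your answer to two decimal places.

C$2,926.44

i = 0.0395/12 = 0.00329167 per month; n = 16·12 = 192.
PV = 5,500 / (1 + 0.00329167)^192 = 5,500 / 1.879418 = 2,926.4380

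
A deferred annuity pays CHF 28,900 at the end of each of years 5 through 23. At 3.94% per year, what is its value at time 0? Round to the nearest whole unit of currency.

CHF 326,872

Value one period before first payment (t=4): 28900 × [1 − (1+0.0394)^(−19)] / 0.0394 = 28900 × 13.201133 = 381,512.7340
PV₀ = 381,512.7340 / (1+0.0394)^4 = 381,512.7340 / 1.167161 = 326,872.3522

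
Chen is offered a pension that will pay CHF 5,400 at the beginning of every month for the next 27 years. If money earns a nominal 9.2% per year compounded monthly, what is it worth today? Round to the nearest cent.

CHF 649,985.03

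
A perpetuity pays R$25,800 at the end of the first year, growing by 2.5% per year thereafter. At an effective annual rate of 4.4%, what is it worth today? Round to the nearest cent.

R$1,357,894.74

PV = D₁/(r − g) = 25800/(0.044 − 0.025) = 1,357,894.7368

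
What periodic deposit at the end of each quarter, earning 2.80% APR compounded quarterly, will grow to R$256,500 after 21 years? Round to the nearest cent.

R$2,253.67

i = 0.028/4 = 0.007 per quarter; n = 21·4 = 84.
FV-annuity factor = 113.814261; PMT = 256500 / 113.814261 = 2,253.6719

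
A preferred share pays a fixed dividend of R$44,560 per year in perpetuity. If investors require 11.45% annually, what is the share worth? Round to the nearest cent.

PV = C/r = 44560/0.1145 = 389,170.3057

R$389,170.31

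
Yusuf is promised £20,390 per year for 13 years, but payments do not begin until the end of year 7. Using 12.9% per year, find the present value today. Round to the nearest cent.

PV at t=6 (ordinary 13-year annuity): 20390 × a(13|0.129) = 20390 × 6.150946 = 125,417.7974
PV₀ = 125,417.7974 / (1+0.129)^6 = 125,417.7974 / 2.070922 = 60,561.3459

£60,561.35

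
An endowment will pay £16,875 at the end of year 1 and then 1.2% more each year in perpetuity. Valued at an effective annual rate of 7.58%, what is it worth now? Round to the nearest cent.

PV = D₁/(r − g) = 16875/(0.0758 − 0.012) = 264,498.4326

£264,498.43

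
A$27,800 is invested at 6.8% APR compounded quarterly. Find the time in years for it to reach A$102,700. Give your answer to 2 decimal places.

Periodic rate i = 0.068/4 = 0.017.
n = ln(102700/27800) / ln(1+0.017) = ln(3.69424) / 0.016857 = 77.5207 quarters
= 77.5207/4 years

19.38 years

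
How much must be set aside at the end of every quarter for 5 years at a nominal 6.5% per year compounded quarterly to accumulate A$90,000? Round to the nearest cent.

With 4 periods per year: i = 0.01625, n = 20.
FV-annuity factor = 23.410448; PMT = 90000 / 23.410448 = 3,844.4374

A$3,844.44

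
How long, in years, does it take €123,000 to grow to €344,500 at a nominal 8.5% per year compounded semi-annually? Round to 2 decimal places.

Periodic rate i = 0.085/2 = 0.0425.
(1+i)^n = 344500/123000 = 2.80081, so n = ln 2.80081 / ln 1.0425 = 24.7446 half-years
= 24.7446/2 years

12.37 years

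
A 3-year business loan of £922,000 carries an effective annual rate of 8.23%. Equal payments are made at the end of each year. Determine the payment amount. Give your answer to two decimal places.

Annuity-PV factor = 2.566439; PMT = 922000 / 2.566439 = 359,252.6284

£359,252.63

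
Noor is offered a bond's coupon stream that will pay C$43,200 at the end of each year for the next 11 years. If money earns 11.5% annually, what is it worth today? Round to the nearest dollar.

PV = 43200 × [1 − (1+0.115)^(−11)] / 0.115 = 43200 × 6.069750 = 262,213.1802

C$262,213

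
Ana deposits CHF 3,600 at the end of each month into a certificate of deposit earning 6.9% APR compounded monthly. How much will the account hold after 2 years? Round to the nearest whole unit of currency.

With 12 periods per year: i = 0.00575, n = 24.
FV = PMT · [(1+i)^n − 1] / i = 3600 · 25.655986 = 92,361.5493

CHF 92,362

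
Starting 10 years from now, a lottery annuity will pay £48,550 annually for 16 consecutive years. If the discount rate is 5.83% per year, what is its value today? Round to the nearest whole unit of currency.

£298,106

PV at t=9 (ordinary 16-year annuity): 48550 × a(16|0.0583) = 48550 × 10.224933 = 496,420.4771
Discount back 9 years: 496,420.4771 × (1+0.0583)^(−9) = 496,420.4771 × 0.600511 = 298,105.8663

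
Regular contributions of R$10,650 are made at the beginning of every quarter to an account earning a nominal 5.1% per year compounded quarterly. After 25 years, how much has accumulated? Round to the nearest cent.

Periodic rate i = 0.051/4 = 0.01275; n = 25 × 4 = 100 periods.
FV = 10650 × [(1+0.01275)^100 − 1] / 0.01275 × (1+i) = 10650 × 202.547943 = 2,157,135.5972
(annuity-due: payments at period start, so ×(1+i).)

R$2,157,135.60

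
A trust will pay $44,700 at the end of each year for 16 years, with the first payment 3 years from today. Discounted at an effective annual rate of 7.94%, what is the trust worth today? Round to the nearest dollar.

$340,895

PV at t=2 (ordinary 16-year annuity): 44700 × a(16|0.0794) = 44700 × 8.885424 = 397,178.4482
Discount back 2 years: 397,178.4482 × (1+0.0794)^(−2) = 397,178.4482 × 0.858292 = 340,895.1694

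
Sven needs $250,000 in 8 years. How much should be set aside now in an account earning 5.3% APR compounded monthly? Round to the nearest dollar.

$163,759

With 12 periods per year: i = 0.00441667, n = 96.
PV = FV·(1+i)^(−n) = 250,000 × 0.655035 = 163,758.7820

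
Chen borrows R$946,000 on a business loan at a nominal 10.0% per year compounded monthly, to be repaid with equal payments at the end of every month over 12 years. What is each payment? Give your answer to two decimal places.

i = 0.1/12 = 0.00833333 per month; n = 12·12 = 144.
PMT = 946000 / ( [1 − (1+0.00833333)^(−144)] / 0.00833333 ) = 946000 / 83.676528 = 11,305.4404

R$11,305.44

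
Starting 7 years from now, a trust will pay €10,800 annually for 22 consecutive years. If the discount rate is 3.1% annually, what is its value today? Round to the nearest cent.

PV at t=6 (ordinary 22-year annuity): 10800 × a(22|0.031) = 10800 × 15.778426 = 170,407.0054
Discount back 6 years: 170,407.0054 × (1+0.031)^(−6) = 170,407.0054 × 0.832622 = 141,884.6629

€141,884.66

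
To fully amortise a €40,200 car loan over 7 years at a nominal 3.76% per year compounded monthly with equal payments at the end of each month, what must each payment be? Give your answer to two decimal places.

i = 0.0376/12 = 0.00313333 per month; n = 7·12 = 84.
Annuity-PV factor = 73.753885; PMT = 40200 / 73.753885 = 545.0560

€545.06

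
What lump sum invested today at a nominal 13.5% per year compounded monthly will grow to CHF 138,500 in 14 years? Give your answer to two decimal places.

i = 0.135/12 = 0.01125 per month; n = 14·12 = 168.
Discount factor = (1+0.01125)^(−168) = 0.152674; PV = 138,500 × 0.152674 = 21,145.4025

CHF 21,145.40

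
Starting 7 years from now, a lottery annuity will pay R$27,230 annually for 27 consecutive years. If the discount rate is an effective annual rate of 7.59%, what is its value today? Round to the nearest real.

PV at t=6 (ordinary 27-year annuity): 27230 × a(27|0.0759) = 27230 × 11.347481 = 308,991.9040
Discount back 6 years: 308,991.9040 × (1+0.0759)^(−6) = 308,991.9040 × 0.644716 = 199,212.0733

R$199,212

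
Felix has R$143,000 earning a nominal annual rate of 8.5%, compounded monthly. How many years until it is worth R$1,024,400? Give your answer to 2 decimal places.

23.25 years

Periodic rate i = 0.085/12 = 0.00708333.
(1+i)^n = 1.0244e+06/143000 = 7.16364, so n = ln 7.16364 / ln 1.00708 = 278.9623 months
= 278.9623/12 years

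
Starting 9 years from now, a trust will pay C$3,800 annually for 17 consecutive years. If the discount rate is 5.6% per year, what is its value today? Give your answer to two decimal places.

Value one period before first payment (t=8): 3800 × [1 − (1+0.056)^(−17)] / 0.056 = 3800 × 10.785418 = 40,984.5879
PV₀ = 40,984.5879 / (1+0.056)^8 = 40,984.5879 / 1.546363 = 26,503.8660

C$26,503.87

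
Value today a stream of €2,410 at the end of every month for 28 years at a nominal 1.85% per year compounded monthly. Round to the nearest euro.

€631,631

With 12 periods per year: i = 0.00154167, n = 336.
Annuity factor a(336|0.00154167) = 262.087495; PV = 2410 × 262.087495 = 631,630.8641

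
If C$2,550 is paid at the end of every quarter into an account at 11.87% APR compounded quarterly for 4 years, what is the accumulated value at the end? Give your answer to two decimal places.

With 4 periods per year: i = 0.029675, n = 16.
Accumulation factor s(16|0.029675) = 20.105279; FV = 2550 × 20.105279 = 51,268.4613

C$51,268.46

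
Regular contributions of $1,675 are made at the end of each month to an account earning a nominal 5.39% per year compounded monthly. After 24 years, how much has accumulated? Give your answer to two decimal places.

$982,753.13

With 12 periods per year: i = 0.00449167, n = 288.
FV = 1675 × [(1+0.00449167)^288 − 1] / 0.00449167 = 1675 × 586.718288 = 982,753.1320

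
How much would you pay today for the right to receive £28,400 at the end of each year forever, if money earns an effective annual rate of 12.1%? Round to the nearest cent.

PV = C/r = 28400/0.121 = 234,710.7438

£234,710.74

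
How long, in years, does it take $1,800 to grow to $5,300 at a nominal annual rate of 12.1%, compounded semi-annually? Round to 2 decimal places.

9.19 years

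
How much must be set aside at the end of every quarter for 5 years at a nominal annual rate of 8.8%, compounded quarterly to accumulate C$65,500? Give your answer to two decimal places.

i = 0.088/4 = 0.022 per quarter; n = 5·4 = 20.
FV-annuity factor = 24.787190; PMT = 65500 / 24.787190 = 2,642.4939

C$2,642.49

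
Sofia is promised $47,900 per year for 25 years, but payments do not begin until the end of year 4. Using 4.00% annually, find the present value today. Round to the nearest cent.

$665,233.87

Value one period before first payment (t=3): 47900 × [1 − (1+0.04)^(−25)] / 0.04 = 47900 × 15.622080 = 748,297.6293
Discount back 3 years: 748,297.6293 × (1+0.04)^(−3) = 748,297.6293 × 0.888996 = 665,233.8677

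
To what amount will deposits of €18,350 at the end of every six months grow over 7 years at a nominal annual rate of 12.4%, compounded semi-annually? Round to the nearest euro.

i = 0.124/2 = 0.062 per half-year; n = 7·2 = 14.
Accumulation factor s(14|0.062) = 21.312322; FV = 18350 × 21.312322 = 391,081.1025

€391,081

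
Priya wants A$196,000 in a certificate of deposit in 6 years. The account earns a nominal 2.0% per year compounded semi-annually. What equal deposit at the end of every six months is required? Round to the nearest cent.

With 2 periods per year: i = 0.01, n = 12.
FV-annuity factor = 12.682503; PMT = 196000 / 12.682503 = 15,454.3626

A$15,454.36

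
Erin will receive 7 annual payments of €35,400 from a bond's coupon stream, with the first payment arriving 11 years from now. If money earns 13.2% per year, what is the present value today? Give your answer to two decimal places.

€45,031.79

PV at t=10 (ordinary 7-year annuity): 35400 × a(7|0.132) = 35400 × 4.395216 = 155,590.6454
PV₀ = 155,590.6454 / (1+0.132)^10 = 155,590.6454 / 3.455129 = 45,031.7904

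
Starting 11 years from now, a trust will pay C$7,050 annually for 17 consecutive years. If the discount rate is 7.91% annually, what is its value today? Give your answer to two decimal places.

PV at t=10 (ordinary 17-year annuity): 7050 × a(17|0.0791) = 7050 × 9.176654 = 64,695.4142
PV₀ = 64,695.4142 / (1+0.0791)^10 = 64,695.4142 / 2.141001 = 30,217.3637

C$30,217.36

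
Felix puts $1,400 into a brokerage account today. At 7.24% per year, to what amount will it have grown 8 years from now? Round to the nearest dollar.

$2,449

FV = PV·(1+i)^n = 1,400 × 1.749260 = 2,448.9644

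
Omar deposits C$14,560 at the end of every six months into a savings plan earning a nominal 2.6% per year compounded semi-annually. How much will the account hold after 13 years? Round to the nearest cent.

C$446,980.54

With 2 periods per year: i = 0.013, n = 26.
FV = PMT · [(1+i)^n − 1] / i = 14560 · 30.699213 = 446,980.5362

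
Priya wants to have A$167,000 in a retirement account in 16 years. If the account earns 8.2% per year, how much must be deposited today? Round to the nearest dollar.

A$47,324

PV = FV·(1+i)^(−n) = 167,000 × 0.283376 = 47,323.8750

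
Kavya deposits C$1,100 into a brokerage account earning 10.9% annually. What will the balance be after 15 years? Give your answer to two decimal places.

1,100 × (1+0.109)^15 = 1,100 × 4.720339 = 5,192.3729

C$5,192.37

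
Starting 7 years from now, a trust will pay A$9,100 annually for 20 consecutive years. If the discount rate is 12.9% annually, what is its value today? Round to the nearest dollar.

A$31,054

PV at t=6 (ordinary 20-year annuity): 9100 × a(20|0.129) = 9100 × 7.067189 = 64,311.4191
Discount back 6 years: 64,311.4191 × (1+0.129)^(−6) = 64,311.4191 × 0.482877 = 31,054.4929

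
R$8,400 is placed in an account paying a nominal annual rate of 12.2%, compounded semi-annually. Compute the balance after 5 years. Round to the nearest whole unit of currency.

With 2 periods per year: i = 0.061, n = 10.
FV = PV·(1+i)^n = 8,400 × 1.807814 = 15,185.6409

R$15,186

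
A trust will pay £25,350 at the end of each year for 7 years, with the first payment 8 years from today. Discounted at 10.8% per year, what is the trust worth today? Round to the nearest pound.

£58,645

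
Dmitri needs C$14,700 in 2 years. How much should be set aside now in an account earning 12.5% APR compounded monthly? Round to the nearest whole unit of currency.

i = 0.125/12 = 0.0104167 per month; n = 2·12 = 24.
Discount factor = (1+0.0104167)^(−24) = 0.779809; PV = 14,700 × 0.779809 = 11,463.1851

C$11,463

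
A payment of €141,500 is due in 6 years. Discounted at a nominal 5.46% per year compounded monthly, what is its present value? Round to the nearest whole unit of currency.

€102,048

i = 0.0546/12 = 0.00455 per month; n = 6·12 = 72.
PV = 141,500 / (1 + 0.00455)^72 = 141,500 / 1.386603 = 102,047.9452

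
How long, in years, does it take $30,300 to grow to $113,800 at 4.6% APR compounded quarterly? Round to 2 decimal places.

28.93 years

Periodic rate i = 0.046/4 = 0.0115.
n = ln(113800/30300) / ln(1+0.0115) = ln(3.75578) / 0.011434 = 115.7295 quarters
= 115.7295/4 years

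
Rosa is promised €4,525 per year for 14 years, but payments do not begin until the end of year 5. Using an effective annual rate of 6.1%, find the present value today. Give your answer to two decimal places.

Value one period before first payment (t=4): 4525 × [1 − (1+0.061)^(−14)] / 0.061 = 4525 × 9.237699 = 41,800.5866
Discount back 4 years: 41,800.5866 × (1+0.061)^(−4) = 41,800.5866 × 0.789112 = 32,985.3306

€32,985.33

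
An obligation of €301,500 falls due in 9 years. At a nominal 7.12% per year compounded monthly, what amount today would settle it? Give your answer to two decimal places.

€159,152.61

i = 0.0712/12 = 0.00593333 per month; n = 9·12 = 108.
PV = 301,500 / (1 + 0.00593333)^108 = 301,500 / 1.894408 = 159,152.6126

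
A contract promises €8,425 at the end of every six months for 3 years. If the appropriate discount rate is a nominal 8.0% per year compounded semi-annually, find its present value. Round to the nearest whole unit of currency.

With 2 periods per year: i = 0.04, n = 6.
Annuity factor a(6|0.04) = 5.242137; PV = 8425 × 5.242137 = 44,165.0030

€44,165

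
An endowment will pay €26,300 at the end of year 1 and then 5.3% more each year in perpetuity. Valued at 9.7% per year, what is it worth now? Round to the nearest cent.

PV = PMT / (i − g) = 26300 / (0.097 − 0.053) = 26300 / 0.044000 = 597,727.2727

€597,727.27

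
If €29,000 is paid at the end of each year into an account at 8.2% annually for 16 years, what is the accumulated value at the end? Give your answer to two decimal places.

Accumulation factor s(16|0.082) = 30.839929; FV = 29000 × 30.839929 = 894,357.9366

€894,357.94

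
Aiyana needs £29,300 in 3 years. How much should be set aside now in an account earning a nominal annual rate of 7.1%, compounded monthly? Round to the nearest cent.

£23,693.84

Periodic rate i = 0.071/12 = 0.00591667; n = 3 × 12 = 36 periods.
PV = FV·(1+i)^(−n) = 29,300 × 0.808664 = 23,693.8416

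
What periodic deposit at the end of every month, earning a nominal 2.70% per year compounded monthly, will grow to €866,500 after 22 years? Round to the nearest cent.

€2,406.91

i = 0.027/12 = 0.00225 per month; n = 22·12 = 264.
PMT = 866500 / ( [(1+0.00225)^264 − 1] / 0.00225 ) = 866500 / 360.004751 = 2,406.9127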